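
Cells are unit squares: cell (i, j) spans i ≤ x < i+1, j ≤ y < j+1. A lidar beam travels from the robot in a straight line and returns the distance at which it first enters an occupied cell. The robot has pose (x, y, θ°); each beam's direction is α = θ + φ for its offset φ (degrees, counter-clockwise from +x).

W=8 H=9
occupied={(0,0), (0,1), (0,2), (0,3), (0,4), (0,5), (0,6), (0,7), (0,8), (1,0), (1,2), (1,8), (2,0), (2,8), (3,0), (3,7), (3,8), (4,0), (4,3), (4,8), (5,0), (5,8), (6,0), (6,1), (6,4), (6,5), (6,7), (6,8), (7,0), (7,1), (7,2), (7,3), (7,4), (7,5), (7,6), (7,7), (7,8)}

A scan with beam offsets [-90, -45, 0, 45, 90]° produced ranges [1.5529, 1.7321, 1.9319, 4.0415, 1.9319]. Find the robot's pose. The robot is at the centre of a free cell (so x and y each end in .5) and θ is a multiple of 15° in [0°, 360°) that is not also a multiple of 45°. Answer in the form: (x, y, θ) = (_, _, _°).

The pose lattice has 35·16 = 560 candidates. Test each by forward raycasting.
  (4.5, 4.5, 285°): beam 1 = 3.6235 ≠ 1.5529 ✗
  (2.5, 3.5, 105°): beam 2 = 5.1962 ≠ 1.7321 ✗
  (1.5, 7.5, 195°): beam 1 = 0.5176 ≠ 1.5529 ✗
  …
  (2.5, 4.5, 255°): r_1=1.5529, r_2=1.7321, r_3=1.9319, r_4=4.0415, r_5=1.9319 — all match ✓
Only this pose fits every beam.

(x, y, θ) = (2.5, 4.5, 255°)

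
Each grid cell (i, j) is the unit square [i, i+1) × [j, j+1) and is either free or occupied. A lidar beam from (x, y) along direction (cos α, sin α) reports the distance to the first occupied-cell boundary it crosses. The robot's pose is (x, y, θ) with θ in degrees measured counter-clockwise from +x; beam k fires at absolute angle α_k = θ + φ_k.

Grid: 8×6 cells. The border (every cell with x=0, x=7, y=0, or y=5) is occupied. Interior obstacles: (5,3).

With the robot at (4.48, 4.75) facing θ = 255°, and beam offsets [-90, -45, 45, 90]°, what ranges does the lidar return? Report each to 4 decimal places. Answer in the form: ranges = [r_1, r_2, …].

ranges = [0.9659, 4.0184, 1.0400, 2.6089]

beam 1: φ=-90°, α=165°
  direction (-0.9659, 0.2588); cell (4,4); t to first gridline: x 0.4969, y 0.9659 (then +1.0353 / +3.8637)
    (3,4) via x @ 0.4969
    (3,5) via y @ 0.9659  # hit
  → r_1 = 0.9659
beam 2: φ=-45°, α=210°
  direction (-0.8660, -0.5000); cell (4,4); t to first gridline: x 0.5543, y 1.5000 (then +1.1547 / +2.0000)
    (3,4) via x @ 0.5543
    (3,3) via y @ 1.5000
    (2,3) via x @ 1.7090
    (1,3) via x @ 2.8637
    (1,2) via y @ 3.5000
    (0,2) via x @ 4.0184  # hit
  → r_2 = 4.0184
beam 3: φ=45°, α=300°
  direction (0.5000, -0.8660); cell (4,4); t to first gridline: x 1.0400, y 0.8660 (then +2.0000 / +1.1547)
    (4,3) via y @ 0.8660
    (5,3) via x @ 1.0400  # hit
  → r_3 = 1.0400
beam 4: φ=90°, α=345°
  direction (0.9659, -0.2588); cell (4,4); t to first gridline: x 0.5383, y 2.8978 (then +1.0353 / +3.8637)
    (5,4) via x @ 0.5383
    (6,4) via x @ 1.5736
    (7,4) via x @ 2.6089  # hit
  → r_4 = 2.6089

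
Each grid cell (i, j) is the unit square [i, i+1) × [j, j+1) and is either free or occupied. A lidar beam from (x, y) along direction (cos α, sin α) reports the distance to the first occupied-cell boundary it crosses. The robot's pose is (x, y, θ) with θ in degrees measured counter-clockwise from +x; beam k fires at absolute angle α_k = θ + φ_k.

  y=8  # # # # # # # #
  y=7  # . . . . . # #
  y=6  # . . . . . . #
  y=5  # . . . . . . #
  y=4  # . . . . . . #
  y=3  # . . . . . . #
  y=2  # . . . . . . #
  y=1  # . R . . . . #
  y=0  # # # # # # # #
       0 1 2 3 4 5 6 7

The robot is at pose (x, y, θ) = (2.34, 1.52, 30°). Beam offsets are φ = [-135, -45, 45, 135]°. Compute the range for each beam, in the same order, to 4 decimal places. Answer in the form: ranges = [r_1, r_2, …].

ranges = [0.5383, 2.0091, 6.7086, 1.3873]

beam 1: φ=-135°, α=255°
  cosα=-0.2588 sinα=-0.9659 | (2,1) | tMaxX 1.3137 tMaxY 0.5383 | tΔX 3.8637 tΔY 1.0353
    t=0.5383 [y] (2,0) — stop
  → r_1 = 0.5383
beam 2: φ=-45°, α=345°
  cosα=0.9659 sinα=-0.2588 | (2,1) | tMaxX 0.6833 tMaxY 2.0091 | tΔX 1.0353 tΔY 3.8637
    t=0.6833 [x] (3,1)
    t=1.7186 [x] (4,1)
    t=2.0091 [y] (4,0) — stop
  → r_2 = 2.0091
beam 3: φ=45°, α=75°
  cosα=0.2588 sinα=0.9659 | (2,1) | tMaxX 2.5500 tMaxY 0.4969 | tΔX 3.8637 tΔY 1.0353
    t=0.4969 [y] (2,2)
    t=1.5322 [y] (2,3)
    t=2.5500 [x] (3,3)
    t=2.5675 [y] (3,4)
    t=3.6028 [y] (3,5)
    t=4.6380 [y] (3,6)
    t=5.6733 [y] (3,7)
    t=6.4137 [x] (4,7)
    t=6.7086 [y] (4,8) — stop
  → r_3 = 6.7086
beam 4: φ=135°, α=165°
  cosα=-0.9659 sinα=0.2588 | (2,1) | tMaxX 0.3520 tMaxY 1.8546 | tΔX 1.0353 tΔY 3.8637
    t=0.3520 [x] (1,1)
    t=1.3873 [x] (0,1) — stop
  → r_4 = 1.3873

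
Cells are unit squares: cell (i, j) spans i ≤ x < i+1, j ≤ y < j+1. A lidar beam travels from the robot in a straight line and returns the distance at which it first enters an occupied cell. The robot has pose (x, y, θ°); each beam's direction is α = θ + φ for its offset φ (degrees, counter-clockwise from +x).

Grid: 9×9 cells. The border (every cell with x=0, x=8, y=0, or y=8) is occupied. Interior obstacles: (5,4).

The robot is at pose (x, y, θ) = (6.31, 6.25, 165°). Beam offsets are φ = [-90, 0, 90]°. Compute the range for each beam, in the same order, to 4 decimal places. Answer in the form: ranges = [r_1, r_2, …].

beam 1: φ=-90°, α=75°
  cosα=0.2588 sinα=0.9659 | (6,6) | tMaxX 2.6660 tMaxY 0.7765 | tΔX 3.8637 tΔY 1.0353
    t=0.7765 [y] (6,7)
    t=1.8117 [y] (6,8) — stop
  → r_1 = 1.8117
beam 2: φ=0°, α=165°
  cosα=-0.9659 sinα=0.2588 | (6,6) | tMaxX 0.3209 tMaxY 2.8978 | tΔX 1.0353 tΔY 3.8637
    t=0.3209 [x] (5,6)
    t=1.3562 [x] (4,6)
    t=2.3915 [x] (3,6)
    t=2.8978 [y] (3,7)
    t=3.4268 [x] (2,7)
    t=4.4620 [x] (1,7)
    t=5.4973 [x] (0,7) — stop
  → r_2 = 5.4973
beam 3: φ=90°, α=255°
  cosα=-0.2588 sinα=-0.9659 | (6,6) | tMaxX 1.1977 tMaxY 0.2588 | tΔX 3.8637 tΔY 1.0353
    t=0.2588 [y] (6,5)
    t=1.1977 [x] (5,5)
    t=1.2941 [y] (5,4) — stop
  → r_3 = 1.2941

ranges = [1.8117, 5.4973, 1.2941]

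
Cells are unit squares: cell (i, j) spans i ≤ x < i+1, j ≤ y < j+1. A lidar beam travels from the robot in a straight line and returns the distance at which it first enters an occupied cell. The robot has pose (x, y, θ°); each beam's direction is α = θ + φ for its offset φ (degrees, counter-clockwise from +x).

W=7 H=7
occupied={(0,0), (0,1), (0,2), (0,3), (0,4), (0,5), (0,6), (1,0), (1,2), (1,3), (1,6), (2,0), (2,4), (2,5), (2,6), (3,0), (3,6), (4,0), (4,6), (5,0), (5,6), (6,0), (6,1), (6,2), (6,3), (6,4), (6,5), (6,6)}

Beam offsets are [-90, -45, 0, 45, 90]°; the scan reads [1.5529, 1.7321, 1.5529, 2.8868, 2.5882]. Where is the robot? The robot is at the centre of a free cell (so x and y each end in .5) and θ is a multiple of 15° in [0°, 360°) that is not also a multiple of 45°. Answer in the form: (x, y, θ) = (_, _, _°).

Enumerate (i+0.5, j+0.5, θ) over the 21 free cells and 16 admissible headings. For each, cast all 5 beams and compare to the given ranges.
  (4.5, 1.5, 60°): beam 1 = 1.0000 ≠ 1.5529 ✗
  (3.5, 3.5, 330°): beam 1 = 2.8868 ≠ 1.5529 ✗
  (5.5, 2.5, 195°): beam 1 = 3.6235 ≠ 1.5529 ✗
  …
  (3.5, 2.5, 285°): r_1=1.5529, r_2=1.7321, r_3=1.5529, r_4=2.8868, r_5=2.5882 — all match ✓
No second candidate reproduces the full scan.

(x, y, θ) = (3.5, 2.5, 285°)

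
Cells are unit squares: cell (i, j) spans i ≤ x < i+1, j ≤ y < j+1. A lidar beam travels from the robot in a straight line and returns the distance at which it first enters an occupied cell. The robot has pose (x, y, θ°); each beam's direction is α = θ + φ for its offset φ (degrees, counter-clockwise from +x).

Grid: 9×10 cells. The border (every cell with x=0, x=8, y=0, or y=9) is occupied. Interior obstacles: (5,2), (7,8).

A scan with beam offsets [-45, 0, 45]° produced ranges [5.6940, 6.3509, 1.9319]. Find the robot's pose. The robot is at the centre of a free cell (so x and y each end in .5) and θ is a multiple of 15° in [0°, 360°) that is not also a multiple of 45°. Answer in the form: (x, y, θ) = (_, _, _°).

(x, y, θ) = (6.5, 4.5, 210°)

Candidates: 54 free-cell centres × 16 headings = 864 poses. Raycast each; keep the one whose scan matches to 4 dp.
  (2.5, 5.5, 330°): beam 1 = 4.6587 ≠ 5.6940 ✗
  (5.5, 8.5, 330°): beam 1 = 7.7646 ≠ 5.6940 ✗
  (6.5, 4.5, 30°): beam 1 = 1.5529 ≠ 5.6940 ✗
  (4.5, 8.5, 285°): beam 1 = 7.0000 ≠ 5.6940 ✗
  (4.5, 8.5, 330°): beam 2 = 4.0415 ≠ 6.3509 ✗
  …
  (6.5, 4.5, 210°): r_1=5.6940, r_2=6.3509, r_3=1.9319 — all match ✓
Unique over the lattice → pose = (6.5, 4.5, 210°).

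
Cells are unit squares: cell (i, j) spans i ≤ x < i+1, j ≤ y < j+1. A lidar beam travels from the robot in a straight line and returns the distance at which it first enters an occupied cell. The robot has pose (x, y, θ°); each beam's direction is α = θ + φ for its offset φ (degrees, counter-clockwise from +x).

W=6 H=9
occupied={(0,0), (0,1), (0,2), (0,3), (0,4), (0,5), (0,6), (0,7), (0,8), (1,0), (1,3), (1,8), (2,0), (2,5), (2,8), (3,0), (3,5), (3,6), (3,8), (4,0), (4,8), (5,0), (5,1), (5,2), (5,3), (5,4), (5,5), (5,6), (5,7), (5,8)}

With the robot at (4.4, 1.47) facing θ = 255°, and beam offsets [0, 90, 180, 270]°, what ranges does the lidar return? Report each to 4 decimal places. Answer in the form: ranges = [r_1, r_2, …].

beam 1: φ=0°, α=255°
  direction (-0.2588, -0.9659); cell (4,1); t to first gridline: x 1.5455, y 0.4866 (then +3.8637 / +1.0353)
    (4,0) via y @ 0.4866  # hit
  → r_1 = 0.4866
beam 2: φ=90°, α=345°
  direction (0.9659, -0.2588); cell (4,1); t to first gridline: x 0.6212, y 1.8159 (then +1.0353 / +3.8637)
    (5,1) via x @ 0.6212  # hit
  → r_2 = 0.6212
beam 3: φ=180°, α=75°
  direction (0.2588, 0.9659); cell (4,1); t to first gridline: x 2.3182, y 0.5487 (then +3.8637 / +1.0353)
    (4,2) via y @ 0.5487
    (4,3) via y @ 1.5840
    (5,3) via x @ 2.3182  # hit
  → r_3 = 2.3182
beam 4: φ=270°, α=165°
  direction (-0.9659, 0.2588); cell (4,1); t to first gridline: x 0.4141, y 2.0478 (then +1.0353 / +3.8637)
    (3,1) via x @ 0.4141
    (2,1) via x @ 1.4494
    (2,2) via y @ 2.0478
    (1,2) via x @ 2.4847
    (0,2) via x @ 3.5199  # hit
  → r_4 = 3.5199

ranges = [0.4866, 0.6212, 2.3182, 3.5199]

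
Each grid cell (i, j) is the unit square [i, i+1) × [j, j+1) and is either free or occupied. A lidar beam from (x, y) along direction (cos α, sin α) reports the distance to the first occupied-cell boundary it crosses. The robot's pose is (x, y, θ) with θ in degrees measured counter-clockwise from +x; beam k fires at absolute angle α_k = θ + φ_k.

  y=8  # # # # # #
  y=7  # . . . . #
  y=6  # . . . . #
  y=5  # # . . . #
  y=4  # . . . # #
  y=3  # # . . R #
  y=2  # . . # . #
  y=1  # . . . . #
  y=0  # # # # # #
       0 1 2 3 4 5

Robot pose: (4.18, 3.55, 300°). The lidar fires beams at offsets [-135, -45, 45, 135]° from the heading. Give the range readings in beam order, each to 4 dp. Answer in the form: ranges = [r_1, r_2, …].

beam 1: φ=-135°, α=165°
  direction (-0.9659, 0.2588); cell (4,3); t to first gridline: x 0.1863, y 1.7387 (then +1.0353 / +3.8637)
    (3,3) via x @ 0.1863
    (2,3) via x @ 1.2216
    (2,4) via y @ 1.7387
    (1,4) via x @ 2.2569
    (0,4) via x @ 3.2922  # hit
  → r_1 = 3.2922
beam 2: φ=-45°, α=255°
  direction (-0.2588, -0.9659); cell (4,3); t to first gridline: x 0.6955, y 0.5694 (then +3.8637 / +1.0353)
    (4,2) via y @ 0.5694
    (3,2) via x @ 0.6955  # hit
  → r_2 = 0.6955
beam 3: φ=45°, α=345°
  direction (0.9659, -0.2588); cell (4,3); t to first gridline: x 0.8489, y 2.1250 (then +1.0353 / +3.8637)
    (5,3) via x @ 0.8489  # hit
  → r_3 = 0.8489
beam 4: φ=135°, α=75°
  direction (0.2588, 0.9659); cell (4,3); t to first gridline: x 3.1682, y 0.4659 (then +3.8637 / +1.0353)
    (4,4) via y @ 0.4659  # hit
  → r_4 = 0.4659

ranges = [3.2922, 0.6955, 0.8489, 0.4659]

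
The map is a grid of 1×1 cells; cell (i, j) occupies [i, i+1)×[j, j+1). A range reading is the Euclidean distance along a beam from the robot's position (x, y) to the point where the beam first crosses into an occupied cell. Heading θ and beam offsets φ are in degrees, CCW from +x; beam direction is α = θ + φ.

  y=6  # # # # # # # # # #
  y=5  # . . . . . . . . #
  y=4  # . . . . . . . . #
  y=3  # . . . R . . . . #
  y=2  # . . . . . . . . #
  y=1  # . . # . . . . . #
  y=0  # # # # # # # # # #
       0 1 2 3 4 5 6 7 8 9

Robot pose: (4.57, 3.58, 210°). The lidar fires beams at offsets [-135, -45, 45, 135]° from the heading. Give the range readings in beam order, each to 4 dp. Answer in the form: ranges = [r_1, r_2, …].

beam 1: φ=-135°, α=75°
  dir = (cos 75°, sin 75°) = (0.2588, 0.9659); from cell (4,3)
  next x-line at t=1.6614, next y-line at t=0.4348; Δt_x=3.8637, Δt_y=1.0353
    y: enter (4,4) at t=0.4348
    y: enter (4,5) at t=1.4701
    x: enter (5,5) at t=1.6614
    y: enter (5,6) at t=2.5054 ← occupied
  → r_1 = 2.5054
beam 2: φ=-45°, α=165°
  dir = (cos 165°, sin 165°) = (-0.9659, 0.2588); from cell (4,3)
  next x-line at t=0.5901, next y-line at t=1.6228; Δt_x=1.0353, Δt_y=3.8637
    x: enter (3,3) at t=0.5901
    y: enter (3,4) at t=1.6228
    x: enter (2,4) at t=1.6254
    x: enter (1,4) at t=2.6607
    x: enter (0,4) at t=3.6959 ← occupied
  → r_2 = 3.6959
beam 3: φ=45°, α=255°
  dir = (cos 255°, sin 255°) = (-0.2588, -0.9659); from cell (4,3)
  next x-line at t=2.2023, next y-line at t=0.6005; Δt_x=3.8637, Δt_y=1.0353
    y: enter (4,2) at t=0.6005
    y: enter (4,1) at t=1.6357
    x: enter (3,1) at t=2.2023 ← occupied
  → r_3 = 2.2023
beam 4: φ=135°, α=345°
  dir = (cos 345°, sin 345°) = (0.9659, -0.2588); from cell (4,3)
  next x-line at t=0.4452, next y-line at t=2.2409; Δt_x=1.0353, Δt_y=3.8637
    x: enter (5,3) at t=0.4452
    x: enter (6,3) at t=1.4804
    y: enter (6,2) at t=2.2409
    x: enter (7,2) at t=2.5157
    x: enter (8,2) at t=3.5510
    x: enter (9,2) at t=4.5863 ← occupied
  → r_4 = 4.5863

ranges = [2.5054, 3.6959, 2.2023, 4.5863]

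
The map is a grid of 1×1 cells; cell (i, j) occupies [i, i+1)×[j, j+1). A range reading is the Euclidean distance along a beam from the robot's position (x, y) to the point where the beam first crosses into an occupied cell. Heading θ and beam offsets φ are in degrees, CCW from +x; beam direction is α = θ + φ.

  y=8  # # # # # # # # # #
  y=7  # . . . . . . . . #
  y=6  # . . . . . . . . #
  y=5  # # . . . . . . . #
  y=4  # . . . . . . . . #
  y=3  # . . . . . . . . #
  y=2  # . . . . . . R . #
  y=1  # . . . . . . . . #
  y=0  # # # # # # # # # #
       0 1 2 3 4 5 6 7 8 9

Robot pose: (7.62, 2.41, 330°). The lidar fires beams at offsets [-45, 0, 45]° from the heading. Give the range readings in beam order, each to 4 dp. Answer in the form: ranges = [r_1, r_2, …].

ranges = [1.4597, 1.5935, 1.4287]

beam 1: φ=-45°, α=285°
  d=(0.2588,-0.9659)  start (7,2)  tX=1.4682 tY=0.4245  stride 1/|dx|=3.8637 1/|dy|=1.0353
    cross y-line → (7,1), t=0.4245
    cross y-line → (7,0), t=1.4597 (wall)
  → r_1 = 1.4597
beam 2: φ=0°, α=330°
  d=(0.8660,-0.5000)  start (7,2)  tX=0.4388 tY=0.8200  stride 1/|dx|=1.1547 1/|dy|=2.0000
    cross x-line → (8,2), t=0.4388
    cross y-line → (8,1), t=0.8200
    cross x-line → (9,1), t=1.5935 (wall)
  → r_2 = 1.5935
beam 3: φ=45°, α=15°
  d=(0.9659,0.2588)  start (7,2)  tX=0.3934 tY=2.2796  stride 1/|dx|=1.0353 1/|dy|=3.8637
    cross x-line → (8,2), t=0.3934
    cross x-line → (9,2), t=1.4287 (wall)
  → r_3 = 1.4287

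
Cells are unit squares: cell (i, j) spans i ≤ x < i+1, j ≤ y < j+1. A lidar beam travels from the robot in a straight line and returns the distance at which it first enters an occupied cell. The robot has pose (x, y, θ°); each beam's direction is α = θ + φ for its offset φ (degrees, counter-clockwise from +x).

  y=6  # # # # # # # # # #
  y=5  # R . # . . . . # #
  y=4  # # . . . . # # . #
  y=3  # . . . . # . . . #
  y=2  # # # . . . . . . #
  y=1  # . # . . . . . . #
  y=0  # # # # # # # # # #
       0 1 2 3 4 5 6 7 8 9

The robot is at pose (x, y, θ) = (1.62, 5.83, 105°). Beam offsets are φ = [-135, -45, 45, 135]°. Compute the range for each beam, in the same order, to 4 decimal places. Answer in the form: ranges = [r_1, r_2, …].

beam 1: φ=-135°, α=330°
  direction (0.8660, -0.5000); cell (1,5); t to first gridline: x 0.4388, y 1.6600 (then +1.1547 / +2.0000)
    (2,5) via x @ 0.4388
    (3,5) via x @ 1.5935  # hit
  → r_1 = 1.5935
beam 2: φ=-45°, α=60°
  direction (0.5000, 0.8660); cell (1,5); t to first gridline: x 0.7600, y 0.1963 (then +2.0000 / +1.1547)
    (1,6) via y @ 0.1963  # hit
  → r_2 = 0.1963
beam 3: φ=45°, α=150°
  direction (-0.8660, 0.5000); cell (1,5); t to first gridline: x 0.7159, y 0.3400 (then +1.1547 / +2.0000)
    (1,6) via y @ 0.3400  # hit
  → r_3 = 0.3400
beam 4: φ=135°, α=240°
  direction (-0.5000, -0.8660); cell (1,5); t to first gridline: x 1.2400, y 0.9584 (then +2.0000 / +1.1547)
    (1,4) via y @ 0.9584  # hit
  → r_4 = 0.9584

ranges = [1.5935, 0.1963, 0.3400, 0.9584]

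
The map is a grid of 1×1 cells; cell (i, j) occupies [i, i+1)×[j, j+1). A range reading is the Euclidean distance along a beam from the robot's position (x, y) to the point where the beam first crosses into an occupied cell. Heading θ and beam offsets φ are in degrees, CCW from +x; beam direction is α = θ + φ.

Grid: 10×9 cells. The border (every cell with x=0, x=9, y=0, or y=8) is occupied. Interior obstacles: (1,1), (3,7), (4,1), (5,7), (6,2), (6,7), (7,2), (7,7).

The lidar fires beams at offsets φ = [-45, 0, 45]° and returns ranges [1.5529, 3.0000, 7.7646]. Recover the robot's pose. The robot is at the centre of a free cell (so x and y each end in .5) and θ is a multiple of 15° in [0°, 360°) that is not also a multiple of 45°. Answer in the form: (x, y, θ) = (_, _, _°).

Candidates: 48 free-cell centres × 16 headings = 768 poses. Raycast each; keep the one whose scan matches to 4 dp.
  (3.5, 1.5, 60°): beam 1 = 0.5176 ≠ 1.5529 ✗
  (7.5, 3.5, 255°): beam 1 = 1.0000 ≠ 1.5529 ✗
  (1.5, 7.5, 150°): beam 1 = 0.5176 ≠ 1.5529 ✗
  (3.5, 2.5, 195°): beam 1 = 2.8868 ≠ 1.5529 ✗
  …
  (1.5, 3.5, 330°): r_1=1.5529, r_2=3.0000, r_3=7.7646 — all match ✓
No second candidate reproduces the full scan.

(x, y, θ) = (1.5, 3.5, 330°)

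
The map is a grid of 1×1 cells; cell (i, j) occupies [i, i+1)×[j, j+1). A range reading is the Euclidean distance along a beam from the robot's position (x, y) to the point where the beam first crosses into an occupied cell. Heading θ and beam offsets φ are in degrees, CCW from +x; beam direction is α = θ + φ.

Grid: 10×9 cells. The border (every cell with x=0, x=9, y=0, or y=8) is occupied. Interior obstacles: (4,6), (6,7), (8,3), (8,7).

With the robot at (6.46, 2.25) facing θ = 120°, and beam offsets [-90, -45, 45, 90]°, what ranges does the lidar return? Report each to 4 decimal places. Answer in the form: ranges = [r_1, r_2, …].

ranges = [1.7782, 5.9501, 5.6526, 2.5000]

beam 1: φ=-90°, α=30°
  cosα=0.8660 sinα=0.5000 | (6,2) | tMaxX 0.6235 tMaxY 1.5000 | tΔX 1.1547 tΔY 2.0000
    t=0.6235 [x] (7,2)
    t=1.5000 [y] (7,3)
    t=1.7782 [x] (8,3) — stop
  → r_1 = 1.7782
beam 2: φ=-45°, α=75°
  cosα=0.2588 sinα=0.9659 | (6,2) | tMaxX 2.0864 tMaxY 0.7765 | tΔX 3.8637 tΔY 1.0353
    t=0.7765 [y] (6,3)
    t=1.8117 [y] (6,4)
    t=2.0864 [x] (7,4)
    t=2.8470 [y] (7,5)
    t=3.8823 [y] (7,6)
    t=4.9176 [y] (7,7)
    t=5.9501 [x] (8,7) — stop
  → r_2 = 5.9501
beam 3: φ=45°, α=165°
  cosα=-0.9659 sinα=0.2588 | (6,2) | tMaxX 0.4762 tMaxY 2.8978 | tΔX 1.0353 tΔY 3.8637
    t=0.4762 [x] (5,2)
    t=1.5115 [x] (4,2)
    t=2.5468 [x] (3,2)
    t=2.8978 [y] (3,3)
    t=3.5821 [x] (2,3)
    t=4.6173 [x] (1,3)
    t=5.6526 [x] (0,3) — stop
  → r_3 = 5.6526
beam 4: φ=90°, α=210°
  cosα=-0.8660 sinα=-0.5000 | (6,2) | tMaxX 0.5312 tMaxY 0.5000 | tΔX 1.1547 tΔY 2.0000
    t=0.5000 [y] (6,1)
    t=0.5312 [x] (5,1)
    t=1.6859 [x] (4,1)
    t=2.5000 [y] (4,0) — stop
  → r_4 = 2.5000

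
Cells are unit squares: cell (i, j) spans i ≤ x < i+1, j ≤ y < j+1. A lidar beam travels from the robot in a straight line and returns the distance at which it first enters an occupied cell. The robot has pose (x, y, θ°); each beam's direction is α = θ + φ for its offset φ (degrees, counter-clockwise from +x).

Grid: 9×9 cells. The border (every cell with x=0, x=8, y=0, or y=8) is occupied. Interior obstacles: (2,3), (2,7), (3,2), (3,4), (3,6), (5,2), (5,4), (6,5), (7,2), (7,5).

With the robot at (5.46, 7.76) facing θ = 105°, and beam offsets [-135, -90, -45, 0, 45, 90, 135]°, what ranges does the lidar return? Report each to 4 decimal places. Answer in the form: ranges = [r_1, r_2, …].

beam 1: φ=-135°, α=330°
  d=(0.8660,-0.5000)  start (5,7)  tX=0.6235 tY=1.5200  stride 1/|dx|=1.1547 1/|dy|=2.0000
    cross x-line → (6,7), t=0.6235
    cross y-line → (6,6), t=1.5200
    cross x-line → (7,6), t=1.7782
    cross x-line → (8,6), t=2.9329 (wall)
  → r_1 = 2.9329
beam 2: φ=-90°, α=15°
  d=(0.9659,0.2588)  start (5,7)  tX=0.5590 tY=0.9273  stride 1/|dx|=1.0353 1/|dy|=3.8637
    cross x-line → (6,7), t=0.5590
    cross y-line → (6,8), t=0.9273 (wall)
  → r_2 = 0.9273
beam 3: φ=-45°, α=60°
  d=(0.5000,0.8660)  start (5,7)  tX=1.0800 tY=0.2771  stride 1/|dx|=2.0000 1/|dy|=1.1547
    cross y-line → (5,8), t=0.2771 (wall)
  → r_3 = 0.2771
beam 4: φ=0°, α=105°
  d=(-0.2588,0.9659)  start (5,7)  tX=1.7773 tY=0.2485  stride 1/|dx|=3.8637 1/|dy|=1.0353
    cross y-line → (5,8), t=0.2485 (wall)
  → r_4 = 0.2485
beam 5: φ=45°, α=150°
  d=(-0.8660,0.5000)  start (5,7)  tX=0.5312 tY=0.4800  stride 1/|dx|=1.1547 1/|dy|=2.0000
    cross y-line → (5,8), t=0.4800 (wall)
  → r_5 = 0.4800
beam 6: φ=90°, α=195°
  d=(-0.9659,-0.2588)  start (5,7)  tX=0.4762 tY=2.9364  stride 1/|dx|=1.0353 1/|dy|=3.8637
    cross x-line → (4,7), t=0.4762
    cross x-line → (3,7), t=1.5115
    cross x-line → (2,7), t=2.5468 (wall)
  → r_6 = 2.5468
beam 7: φ=135°, α=240°
  d=(-0.5000,-0.8660)  start (5,7)  tX=0.9200 tY=0.8776  stride 1/|dx|=2.0000 1/|dy|=1.1547
    cross y-line → (5,6), t=0.8776
    cross x-line → (4,6), t=0.9200
    cross y-line → (4,5), t=2.0323
    cross x-line → (3,5), t=2.9200
    cross y-line → (3,4), t=3.1870 (wall)
  → r_7 = 3.1870

ranges = [2.9329, 0.9273, 0.2771, 0.2485, 0.4800, 2.5468, 3.1870]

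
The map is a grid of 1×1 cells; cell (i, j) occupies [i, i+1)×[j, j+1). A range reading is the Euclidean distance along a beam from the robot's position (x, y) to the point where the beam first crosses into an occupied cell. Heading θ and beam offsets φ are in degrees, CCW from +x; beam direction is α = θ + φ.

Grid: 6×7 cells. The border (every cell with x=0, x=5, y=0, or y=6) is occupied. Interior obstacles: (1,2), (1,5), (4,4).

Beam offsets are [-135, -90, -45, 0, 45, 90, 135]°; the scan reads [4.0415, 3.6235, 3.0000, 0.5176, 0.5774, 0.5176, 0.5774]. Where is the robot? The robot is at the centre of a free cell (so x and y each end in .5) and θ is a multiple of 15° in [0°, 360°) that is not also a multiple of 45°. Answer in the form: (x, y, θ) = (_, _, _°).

Candidates: 17 free-cell centres × 16 headings = 272 poses. Raycast each; keep the one whose scan matches to 4 dp.
  (2.5, 3.5, 60°): beam 1 = 2.5882 ≠ 4.0415 ✗
  (2.5, 3.5, 210°): beam 1 = 2.5882 ≠ 4.0415 ✗
  (4.5, 5.5, 30°): beam 1 = 0.5176 ≠ 4.0415 ✗
  …
  (1.5, 4.5, 75°): r_1=4.0415, r_2=3.6235, r_3=3.0000, r_4=0.5176, r_5=0.5774, r_6=0.5176, r_7=0.5774 — all match ✓
No second candidate reproduces the full scan.

(x, y, θ) = (1.5, 4.5, 75°)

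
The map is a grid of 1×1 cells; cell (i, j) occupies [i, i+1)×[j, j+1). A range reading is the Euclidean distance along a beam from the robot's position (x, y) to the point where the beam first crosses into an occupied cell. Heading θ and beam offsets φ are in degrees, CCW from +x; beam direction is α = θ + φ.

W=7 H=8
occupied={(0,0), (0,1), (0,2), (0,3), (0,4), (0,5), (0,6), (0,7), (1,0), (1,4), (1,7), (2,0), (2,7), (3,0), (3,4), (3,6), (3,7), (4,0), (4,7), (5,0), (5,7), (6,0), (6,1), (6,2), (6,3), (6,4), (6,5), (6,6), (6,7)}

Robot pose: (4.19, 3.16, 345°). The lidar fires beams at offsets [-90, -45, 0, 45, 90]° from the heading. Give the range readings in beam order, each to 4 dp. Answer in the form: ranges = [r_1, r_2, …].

ranges = [2.2362, 2.4942, 1.8738, 2.0900, 3.9755]

beam 1: φ=-90°, α=255°
  direction (-0.2588, -0.9659); cell (4,3); t to first gridline: x 0.7341, y 0.1656 (then +3.8637 / +1.0353)
    (4,2) via y @ 0.1656
    (3,2) via x @ 0.7341
    (3,1) via y @ 1.2009
    (3,0) via y @ 2.2362  # hit
  → r_1 = 2.2362
beam 2: φ=-45°, α=300°
  direction (0.5000, -0.8660); cell (4,3); t to first gridline: x 1.6200, y 0.1848 (then +2.0000 / +1.1547)
    (4,2) via y @ 0.1848
    (4,1) via y @ 1.3395
    (5,1) via x @ 1.6200
    (5,0) via y @ 2.4942  # hit
  → r_2 = 2.4942
beam 3: φ=0°, α=345°
  direction (0.9659, -0.2588); cell (4,3); t to first gridline: x 0.8386, y 0.6182 (then +1.0353 / +3.8637)
    (4,2) via y @ 0.6182
    (5,2) via x @ 0.8386
    (6,2) via x @ 1.8738  # hit
  → r_3 = 1.8738
beam 4: φ=45°, α=30°
  direction (0.8660, 0.5000); cell (4,3); t to first gridline: x 0.9353, y 1.6800 (then +1.1547 / +2.0000)
    (5,3) via x @ 0.9353
    (5,4) via y @ 1.6800
    (6,4) via x @ 2.0900  # hit
  → r_4 = 2.0900
beam 5: φ=90°, α=75°
  direction (0.2588, 0.9659); cell (4,3); t to first gridline: x 3.1296, y 0.8696 (then +3.8637 / +1.0353)
    (4,4) via y @ 0.8696
    (4,5) via y @ 1.9049
    (4,6) via y @ 2.9402
    (5,6) via x @ 3.1296
    (5,7) via y @ 3.9755  # hit
  → r_5 = 3.9755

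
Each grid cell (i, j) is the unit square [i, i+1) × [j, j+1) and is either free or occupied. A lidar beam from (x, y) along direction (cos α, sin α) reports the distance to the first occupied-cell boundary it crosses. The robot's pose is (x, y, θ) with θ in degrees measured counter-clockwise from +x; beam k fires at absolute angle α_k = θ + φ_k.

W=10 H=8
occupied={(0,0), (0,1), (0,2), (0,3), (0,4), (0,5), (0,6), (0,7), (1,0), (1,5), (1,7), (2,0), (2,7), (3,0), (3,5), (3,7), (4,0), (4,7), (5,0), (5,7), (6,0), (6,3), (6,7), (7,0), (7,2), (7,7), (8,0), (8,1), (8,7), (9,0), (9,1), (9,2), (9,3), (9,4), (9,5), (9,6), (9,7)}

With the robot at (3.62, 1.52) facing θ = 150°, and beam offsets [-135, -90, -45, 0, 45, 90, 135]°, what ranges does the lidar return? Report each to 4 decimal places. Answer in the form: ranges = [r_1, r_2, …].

ranges = [3.4992, 6.3278, 5.6733, 3.0253, 2.0091, 0.6004, 0.5383]

beam 1: φ=-135°, α=15°
  dir = (cos 15°, sin 15°) = (0.9659, 0.2588); from cell (3,1)
  next x-line at t=0.3934, next y-line at t=1.8546; Δt_x=1.0353, Δt_y=3.8637
    x: enter (4,1) at t=0.3934
    x: enter (5,1) at t=1.4287
    y: enter (5,2) at t=1.8546
    x: enter (6,2) at t=2.4640
    x: enter (7,2) at t=3.4992 ← occupied
  → r_1 = 3.4992
beam 2: φ=-90°, α=60°
  dir = (cos 60°, sin 60°) = (0.5000, 0.8660); from cell (3,1)
  next x-line at t=0.7600, next y-line at t=0.5543; Δt_x=2.0000, Δt_y=1.1547
    y: enter (3,2) at t=0.5543
    x: enter (4,2) at t=0.7600
    y: enter (4,3) at t=1.7090
    x: enter (5,3) at t=2.7600
    y: enter (5,4) at t=2.8637
    y: enter (5,5) at t=4.0184
    x: enter (6,5) at t=4.7600
    y: enter (6,6) at t=5.1731
    y: enter (6,7) at t=6.3278 ← occupied
  → r_2 = 6.3278
beam 3: φ=-45°, α=105°
  dir = (cos 105°, sin 105°) = (-0.2588, 0.9659); from cell (3,1)
  next x-line at t=2.3955, next y-line at t=0.4969; Δt_x=3.8637, Δt_y=1.0353
    y: enter (3,2) at t=0.4969
    y: enter (3,3) at t=1.5322
    x: enter (2,3) at t=2.3955
    y: enter (2,4) at t=2.5675
    y: enter (2,5) at t=3.6028
    y: enter (2,6) at t=4.6380
    y: enter (2,7) at t=5.6733 ← occupied
  → r_3 = 5.6733
beam 4: φ=0°, α=150°
  dir = (cos 150°, sin 150°) = (-0.8660, 0.5000); from cell (3,1)
  next x-line at t=0.7159, next y-line at t=0.9600; Δt_x=1.1547, Δt_y=2.0000
    x: enter (2,1) at t=0.7159
    y: enter (2,2) at t=0.9600
    x: enter (1,2) at t=1.8706
    y: enter (1,3) at t=2.9600
    x: enter (0,3) at t=3.0253 ← occupied
  → r_4 = 3.0253
beam 5: φ=45°, α=195°
  dir = (cos 195°, sin 195°) = (-0.9659, -0.2588); from cell (3,1)
  next x-line at t=0.6419, next y-line at t=2.0091; Δt_x=1.0353, Δt_y=3.8637
    x: enter (2,1) at t=0.6419
    x: enter (1,1) at t=1.6771
    y: enter (1,0) at t=2.0091 ← occupied
  → r_5 = 2.0091
beam 6: φ=90°, α=240°
  dir = (cos 240°, sin 240°) = (-0.5000, -0.8660); from cell (3,1)
  next x-line at t=1.2400, next y-line at t=0.6004; Δt_x=2.0000, Δt_y=1.1547
    y: enter (3,0) at t=0.6004 ← occupied
  → r_6 = 0.6004
beam 7: φ=135°, α=285°
  dir = (cos 285°, sin 285°) = (0.2588, -0.9659); from cell (3,1)
  next x-line at t=1.4682, next y-line at t=0.5383; Δt_x=3.8637, Δt_y=1.0353
    y: enter (3,0) at t=0.5383 ← occupied
  → r_7 = 0.5383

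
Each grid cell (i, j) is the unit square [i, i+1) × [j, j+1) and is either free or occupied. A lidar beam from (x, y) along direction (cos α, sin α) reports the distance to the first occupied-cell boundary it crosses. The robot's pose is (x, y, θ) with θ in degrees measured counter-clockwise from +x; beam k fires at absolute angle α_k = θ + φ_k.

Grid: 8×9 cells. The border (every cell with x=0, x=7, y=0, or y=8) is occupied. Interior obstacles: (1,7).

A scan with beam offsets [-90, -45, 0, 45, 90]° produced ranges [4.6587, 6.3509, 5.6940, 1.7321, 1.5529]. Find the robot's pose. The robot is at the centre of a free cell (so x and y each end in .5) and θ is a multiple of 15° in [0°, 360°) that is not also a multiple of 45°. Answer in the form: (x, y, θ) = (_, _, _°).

(x, y, θ) = (5.5, 6.5, 285°)

Candidates: 41 free-cell centres × 16 headings = 656 poses. Raycast each; keep the one whose scan matches to 4 dp.
  (1.5, 2.5, 195°): beam 1 = 1.9319 ≠ 4.6587 ✗
  (1.5, 3.5, 60°): beam 1 = 5.0000 ≠ 4.6587 ✗
  (2.5, 2.5, 120°): beam 1 = 5.1962 ≠ 4.6587 ✗
  (4.5, 6.5, 30°): beam 1 = 5.0000 ≠ 4.6587 ✗
  …
  (5.5, 6.5, 285°): r_1=4.6587, r_2=6.3509, r_3=5.6940, r_4=1.7321, r_5=1.5529 — all match ✓
Unique over the lattice → pose = (5.5, 6.5, 285°).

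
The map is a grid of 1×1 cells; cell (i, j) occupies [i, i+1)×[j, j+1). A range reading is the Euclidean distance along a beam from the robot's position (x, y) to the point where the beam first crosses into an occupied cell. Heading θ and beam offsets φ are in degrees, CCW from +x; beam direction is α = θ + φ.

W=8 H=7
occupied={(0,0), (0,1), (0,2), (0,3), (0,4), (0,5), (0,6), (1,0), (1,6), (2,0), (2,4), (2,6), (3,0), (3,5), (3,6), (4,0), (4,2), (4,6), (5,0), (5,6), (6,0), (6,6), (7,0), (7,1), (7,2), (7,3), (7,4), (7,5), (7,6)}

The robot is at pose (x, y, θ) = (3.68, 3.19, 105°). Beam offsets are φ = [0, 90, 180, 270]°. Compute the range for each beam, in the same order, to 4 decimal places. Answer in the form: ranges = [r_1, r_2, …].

ranges = [1.8738, 2.7745, 2.2673, 3.4371]

beam 1: φ=0°, α=105°
  direction (-0.2588, 0.9659); cell (3,3); t to first gridline: x 2.6273, y 0.8386 (then +3.8637 / +1.0353)
    (3,4) via y @ 0.8386
    (3,5) via y @ 1.8738  # hit
  → r_1 = 1.8738
beam 2: φ=90°, α=195°
  direction (-0.9659, -0.2588); cell (3,3); t to first gridline: x 0.7040, y 0.7341 (then +1.0353 / +3.8637)
    (2,3) via x @ 0.7040
    (2,2) via y @ 0.7341
    (1,2) via x @ 1.7393
    (0,2) via x @ 2.7745  # hit
  → r_2 = 2.7745
beam 3: φ=180°, α=285°
  direction (0.2588, -0.9659); cell (3,3); t to first gridline: x 1.2364, y 0.1967 (then +3.8637 / +1.0353)
    (3,2) via y @ 0.1967
    (3,1) via y @ 1.2320
    (4,1) via x @ 1.2364
    (4,0) via y @ 2.2673  # hit
  → r_3 = 2.2673
beam 4: φ=270°, α=15°
  direction (0.9659, 0.2588); cell (3,3); t to first gridline: x 0.3313, y 3.1296 (then +1.0353 / +3.8637)
    (4,3) via x @ 0.3313
    (5,3) via x @ 1.3666
    (6,3) via x @ 2.4018
    (6,4) via y @ 3.1296
    (7,4) via x @ 3.4371  # hit
  → r_4 = 3.4371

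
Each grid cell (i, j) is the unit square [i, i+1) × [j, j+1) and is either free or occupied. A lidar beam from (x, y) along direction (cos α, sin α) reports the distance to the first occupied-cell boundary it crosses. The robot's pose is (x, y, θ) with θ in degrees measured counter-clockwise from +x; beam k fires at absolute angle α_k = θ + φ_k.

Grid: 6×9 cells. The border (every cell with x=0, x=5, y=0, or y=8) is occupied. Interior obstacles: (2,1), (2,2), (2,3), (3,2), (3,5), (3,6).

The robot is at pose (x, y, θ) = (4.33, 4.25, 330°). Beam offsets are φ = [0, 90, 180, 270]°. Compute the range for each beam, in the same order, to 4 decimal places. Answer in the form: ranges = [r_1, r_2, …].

ranges = [0.7736, 1.3400, 1.5000, 1.4434]

beam 1: φ=0°, α=330°
  d=(0.8660,-0.5000)  start (4,4)  tX=0.7736 tY=0.5000  stride 1/|dx|=1.1547 1/|dy|=2.0000
    cross y-line → (4,3), t=0.5000
    cross x-line → (5,3), t=0.7736 (wall)
  → r_1 = 0.7736
beam 2: φ=90°, α=60°
  d=(0.5000,0.8660)  start (4,4)  tX=1.3400 tY=0.8660  stride 1/|dx|=2.0000 1/|dy|=1.1547
    cross y-line → (4,5), t=0.8660
    cross x-line → (5,5), t=1.3400 (wall)
  → r_2 = 1.3400
beam 3: φ=180°, α=150°
  d=(-0.8660,0.5000)  start (4,4)  tX=0.3811 tY=1.5000  stride 1/|dx|=1.1547 1/|dy|=2.0000
    cross x-line → (3,4), t=0.3811
    cross y-line → (3,5), t=1.5000 (wall)
  → r_3 = 1.5000
beam 4: φ=270°, α=240°
  d=(-0.5000,-0.8660)  start (4,4)  tX=0.6600 tY=0.2887  stride 1/|dx|=2.0000 1/|dy|=1.1547
    cross y-line → (4,3), t=0.2887
    cross x-line → (3,3), t=0.6600
    cross y-line → (3,2), t=1.4434 (wall)
  → r_4 = 1.4434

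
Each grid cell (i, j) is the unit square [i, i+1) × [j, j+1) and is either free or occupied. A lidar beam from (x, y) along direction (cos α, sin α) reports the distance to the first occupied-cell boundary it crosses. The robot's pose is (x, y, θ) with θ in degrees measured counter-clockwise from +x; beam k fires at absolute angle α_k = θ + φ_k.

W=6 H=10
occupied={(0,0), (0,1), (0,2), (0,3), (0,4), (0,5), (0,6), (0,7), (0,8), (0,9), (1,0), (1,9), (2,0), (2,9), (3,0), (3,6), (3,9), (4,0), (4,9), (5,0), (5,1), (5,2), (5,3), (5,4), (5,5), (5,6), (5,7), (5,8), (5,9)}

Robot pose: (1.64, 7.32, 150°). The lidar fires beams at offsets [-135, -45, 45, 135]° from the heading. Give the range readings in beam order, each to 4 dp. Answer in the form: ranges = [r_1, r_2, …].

beam 1: φ=-135°, α=15°
  dir = (cos 15°, sin 15°) = (0.9659, 0.2588); from cell (1,7)
  next x-line at t=0.3727, next y-line at t=2.6273; Δt_x=1.0353, Δt_y=3.8637
    x: enter (2,7) at t=0.3727
    x: enter (3,7) at t=1.4080
    x: enter (4,7) at t=2.4433
    y: enter (4,8) at t=2.6273
    x: enter (5,8) at t=3.4785 ← occupied
  → r_1 = 3.4785
beam 2: φ=-45°, α=105°
  dir = (cos 105°, sin 105°) = (-0.2588, 0.9659); from cell (1,7)
  next x-line at t=2.4728, next y-line at t=0.7040; Δt_x=3.8637, Δt_y=1.0353
    y: enter (1,8) at t=0.7040
    y: enter (1,9) at t=1.7393 ← occupied
  → r_2 = 1.7393
beam 3: φ=45°, α=195°
  dir = (cos 195°, sin 195°) = (-0.9659, -0.2588); from cell (1,7)
  next x-line at t=0.6626, next y-line at t=1.2364; Δt_x=1.0353, Δt_y=3.8637
    x: enter (0,7) at t=0.6626 ← occupied
  → r_3 = 0.6626
beam 4: φ=135°, α=285°
  dir = (cos 285°, sin 285°) = (0.2588, -0.9659); from cell (1,7)
  next x-line at t=1.3909, next y-line at t=0.3313; Δt_x=3.8637, Δt_y=1.0353
    y: enter (1,6) at t=0.3313
    y: enter (1,5) at t=1.3666
    x: enter (2,5) at t=1.3909
    y: enter (2,4) at t=2.4018
    y: enter (2,3) at t=3.4371
    y: enter (2,2) at t=4.4724
    x: enter (3,2) at t=5.2546
    y: enter (3,1) at t=5.5077
    y: enter (3,0) at t=6.5429 ← occupied
  → r_4 = 6.5429

ranges = [3.4785, 1.7393, 0.6626, 6.5429]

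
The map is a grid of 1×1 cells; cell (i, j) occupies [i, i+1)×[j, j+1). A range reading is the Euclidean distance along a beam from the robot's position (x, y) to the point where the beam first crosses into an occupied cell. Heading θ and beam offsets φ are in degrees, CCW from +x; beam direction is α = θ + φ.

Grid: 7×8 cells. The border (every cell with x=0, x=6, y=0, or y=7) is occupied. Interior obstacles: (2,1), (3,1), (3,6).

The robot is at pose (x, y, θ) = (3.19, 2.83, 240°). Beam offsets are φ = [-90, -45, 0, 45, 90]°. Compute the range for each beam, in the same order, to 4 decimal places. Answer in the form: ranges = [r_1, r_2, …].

beam 1: φ=-90°, α=150°
  dir = (cos 150°, sin 150°) = (-0.8660, 0.5000); from cell (3,2)
  next x-line at t=0.2194, next y-line at t=0.3400; Δt_x=1.1547, Δt_y=2.0000
    x: enter (2,2) at t=0.2194
    y: enter (2,3) at t=0.3400
    x: enter (1,3) at t=1.3741
    y: enter (1,4) at t=2.3400
    x: enter (0,4) at t=2.5288 ← occupied
  → r_1 = 2.5288
beam 2: φ=-45°, α=195°
  dir = (cos 195°, sin 195°) = (-0.9659, -0.2588); from cell (3,2)
  next x-line at t=0.1967, next y-line at t=3.2069; Δt_x=1.0353, Δt_y=3.8637
    x: enter (2,2) at t=0.1967
    x: enter (1,2) at t=1.2320
    x: enter (0,2) at t=2.2673 ← occupied
  → r_2 = 2.2673
beam 3: φ=0°, α=240°
  dir = (cos 240°, sin 240°) = (-0.5000, -0.8660); from cell (3,2)
  next x-line at t=0.3800, next y-line at t=0.9584; Δt_x=2.0000, Δt_y=1.1547
    x: enter (2,2) at t=0.3800
    y: enter (2,1) at t=0.9584 ← occupied
  → r_3 = 0.9584
beam 4: φ=45°, α=285°
  dir = (cos 285°, sin 285°) = (0.2588, -0.9659); from cell (3,2)
  next x-line at t=3.1296, next y-line at t=0.8593; Δt_x=3.8637, Δt_y=1.0353
    y: enter (3,1) at t=0.8593 ← occupied
  → r_4 = 0.8593
beam 5: φ=90°, α=330°
  dir = (cos 330°, sin 330°) = (0.8660, -0.5000); from cell (3,2)
  next x-line at t=0.9353, next y-line at t=1.6600; Δt_x=1.1547, Δt_y=2.0000
    x: enter (4,2) at t=0.9353
    y: enter (4,1) at t=1.6600
    x: enter (5,1) at t=2.0900
    x: enter (6,1) at t=3.2447 ← occupied
  → r_5 = 3.2447

ranges = [2.5288, 2.2673, 0.9584, 0.8593, 3.2447]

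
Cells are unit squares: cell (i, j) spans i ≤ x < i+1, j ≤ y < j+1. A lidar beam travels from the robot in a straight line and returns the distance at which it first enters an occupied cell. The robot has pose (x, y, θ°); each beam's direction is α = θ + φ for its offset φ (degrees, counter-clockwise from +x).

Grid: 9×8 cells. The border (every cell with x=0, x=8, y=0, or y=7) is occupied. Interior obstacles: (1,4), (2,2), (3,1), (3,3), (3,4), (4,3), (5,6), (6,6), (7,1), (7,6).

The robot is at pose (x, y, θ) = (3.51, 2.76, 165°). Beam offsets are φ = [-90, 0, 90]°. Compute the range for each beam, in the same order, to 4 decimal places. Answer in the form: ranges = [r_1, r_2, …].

ranges = [0.2485, 0.5280, 0.7868]

beam 1: φ=-90°, α=75°
  direction (0.2588, 0.9659); cell (3,2); t to first gridline: x 1.8932, y 0.2485 (then +3.8637 / +1.0353)
    (3,3) via y @ 0.2485  # hit
  → r_1 = 0.2485
beam 2: φ=0°, α=165°
  direction (-0.9659, 0.2588); cell (3,2); t to first gridline: x 0.5280, y 0.9273 (then +1.0353 / +3.8637)
    (2,2) via x @ 0.5280  # hit
  → r_2 = 0.5280
beam 3: φ=90°, α=255°
  direction (-0.2588, -0.9659); cell (3,2); t to first gridline: x 1.9705, y 0.7868 (then +3.8637 / +1.0353)
    (3,1) via y @ 0.7868  # hit
  → r_3 = 0.7868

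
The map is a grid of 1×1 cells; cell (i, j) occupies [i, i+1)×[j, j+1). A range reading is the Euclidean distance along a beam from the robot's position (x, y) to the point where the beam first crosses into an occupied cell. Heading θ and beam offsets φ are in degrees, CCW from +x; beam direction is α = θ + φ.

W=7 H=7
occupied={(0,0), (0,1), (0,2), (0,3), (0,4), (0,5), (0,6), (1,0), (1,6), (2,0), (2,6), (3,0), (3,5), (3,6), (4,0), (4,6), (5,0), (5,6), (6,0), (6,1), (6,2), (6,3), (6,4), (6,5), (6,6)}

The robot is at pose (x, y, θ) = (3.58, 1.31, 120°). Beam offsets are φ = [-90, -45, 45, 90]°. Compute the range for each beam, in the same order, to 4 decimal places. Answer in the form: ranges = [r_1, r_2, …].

ranges = [2.7944, 4.8554, 2.6710, 0.6200]

beam 1: φ=-90°, α=30°
  direction (0.8660, 0.5000); cell (3,1); t to first gridline: x 0.4850, y 1.3800 (then +1.1547 / +2.0000)
    (4,1) via x @ 0.4850
    (4,2) via y @ 1.3800
    (5,2) via x @ 1.6397
    (6,2) via x @ 2.7944  # hit
  → r_1 = 2.7944
beam 2: φ=-45°, α=75°
  direction (0.2588, 0.9659); cell (3,1); t to first gridline: x 1.6228, y 0.7143 (then +3.8637 / +1.0353)
    (3,2) via y @ 0.7143
    (4,2) via x @ 1.6228
    (4,3) via y @ 1.7496
    (4,4) via y @ 2.7849
    (4,5) via y @ 3.8202
    (4,6) via y @ 4.8554  # hit
  → r_2 = 4.8554
beam 3: φ=45°, α=165°
  direction (-0.9659, 0.2588); cell (3,1); t to first gridline: x 0.6005, y 2.6660 (then +1.0353 / +3.8637)
    (2,1) via x @ 0.6005
    (1,1) via x @ 1.6357
    (1,2) via y @ 2.6660
    (0,2) via x @ 2.6710  # hit
  → r_3 = 2.6710
beam 4: φ=90°, α=210°
  direction (-0.8660, -0.5000); cell (3,1); t to first gridline: x 0.6697, y 0.6200 (then +1.1547 / +2.0000)
    (3,0) via y @ 0.6200  # hit
  → r_4 = 0.6200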